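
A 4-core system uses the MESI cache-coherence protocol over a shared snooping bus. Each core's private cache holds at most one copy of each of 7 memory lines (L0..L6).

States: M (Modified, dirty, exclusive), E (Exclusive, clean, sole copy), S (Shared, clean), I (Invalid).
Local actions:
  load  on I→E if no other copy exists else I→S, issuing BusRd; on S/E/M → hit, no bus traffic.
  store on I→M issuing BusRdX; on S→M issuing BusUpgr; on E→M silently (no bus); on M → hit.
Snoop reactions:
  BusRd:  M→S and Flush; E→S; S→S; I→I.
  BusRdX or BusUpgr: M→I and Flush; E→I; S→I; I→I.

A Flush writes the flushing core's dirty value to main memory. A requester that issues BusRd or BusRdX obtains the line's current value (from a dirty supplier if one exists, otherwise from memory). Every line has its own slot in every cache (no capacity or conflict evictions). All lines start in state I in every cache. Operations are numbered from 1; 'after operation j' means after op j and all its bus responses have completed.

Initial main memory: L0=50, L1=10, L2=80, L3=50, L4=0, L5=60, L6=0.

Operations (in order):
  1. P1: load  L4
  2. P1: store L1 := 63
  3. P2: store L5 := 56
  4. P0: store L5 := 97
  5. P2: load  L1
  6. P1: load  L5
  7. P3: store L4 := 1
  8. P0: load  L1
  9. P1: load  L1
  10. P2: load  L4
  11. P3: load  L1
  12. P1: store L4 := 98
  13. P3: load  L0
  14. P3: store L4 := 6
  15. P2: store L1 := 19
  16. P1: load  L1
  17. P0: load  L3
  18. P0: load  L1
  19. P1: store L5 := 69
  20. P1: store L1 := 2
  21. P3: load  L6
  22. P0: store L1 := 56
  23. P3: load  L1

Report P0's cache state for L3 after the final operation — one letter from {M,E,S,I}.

state = E

1. P1: load  L4  bus=[BusRd]  L4: P0=I P1=E P2=I P3=I  mem[L4]=0
2. P1: store L1 := 63  bus=[BusRdX]  L1: P0=I P1=M P2=I P3=I  mem[L1]=10
3. P2: store L5 := 56  bus=[BusRdX]  L5: P0=I P1=I P2=M P3=I  mem[L5]=60
4. P0: store L5 := 97  bus=[BusRdX,Flush]  L5: P0=M P1=I P2=I P3=I  mem[L5]=56
5. P2: load  L1  bus=[BusRd,Flush]  L1: P0=I P1=S P2=S P3=I  mem[L1]=63
6. P1: load  L5  bus=[BusRd,Flush]  L5: P0=S P1=S P2=I P3=I  mem[L5]=97
7. P3: store L4 := 1  bus=[BusRdX]  L4: P0=I P1=I P2=I P3=M  mem[L4]=0
8. P0: load  L1  bus=[BusRd]  L1: P0=S P1=S P2=S P3=I  mem[L1]=63
9. P1: load  L1  bus=[-]  L1: P0=S P1=S P2=S P3=I  mem[L1]=63
10. P2: load  L4  bus=[BusRd,Flush]  L4: P0=I P1=I P2=S P3=S  mem[L4]=1
11. P3: load  L1  bus=[BusRd]  L1: P0=S P1=S P2=S P3=S  mem[L1]=63
12. P1: store L4 := 98  bus=[BusRdX]  L4: P0=I P1=M P2=I P3=I  mem[L4]=1
13. P3: load  L0  bus=[BusRd]  L0: P0=I P1=I P2=I P3=E  mem[L0]=50
14. P3: store L4 := 6  bus=[BusRdX,Flush]  L4: P0=I P1=I P2=I P3=M  mem[L4]=98
15. P2: store L1 := 19  bus=[BusUpgr]  L1: P0=I P1=I P2=M P3=I  mem[L1]=63
16. P1: load  L1  bus=[BusRd,Flush]  L1: P0=I P1=S P2=S P3=I  mem[L1]=19
17. P0: load  L3  bus=[BusRd]  L3: P0=E P1=I P2=I P3=I  mem[L3]=50
18. P0: load  L1  bus=[BusRd]  L1: P0=S P1=S P2=S P3=I  mem[L1]=19
19. P1: store L5 := 69  bus=[BusUpgr]  L5: P0=I P1=M P2=I P3=I  mem[L5]=97
20. P1: store L1 := 2  bus=[BusUpgr]  L1: P0=I P1=M P2=I P3=I  mem[L1]=19
21. P3: load  L6  bus=[BusRd]  L6: P0=I P1=I P2=I P3=E  mem[L6]=0
22. P0: store L1 := 56  bus=[BusRdX,Flush]  L1: P0=M P1=I P2=I P3=I  mem[L1]=2
23. P3: load  L1  bus=[BusRd,Flush]  L1: P0=S P1=I P2=I P3=S  mem[L1]=56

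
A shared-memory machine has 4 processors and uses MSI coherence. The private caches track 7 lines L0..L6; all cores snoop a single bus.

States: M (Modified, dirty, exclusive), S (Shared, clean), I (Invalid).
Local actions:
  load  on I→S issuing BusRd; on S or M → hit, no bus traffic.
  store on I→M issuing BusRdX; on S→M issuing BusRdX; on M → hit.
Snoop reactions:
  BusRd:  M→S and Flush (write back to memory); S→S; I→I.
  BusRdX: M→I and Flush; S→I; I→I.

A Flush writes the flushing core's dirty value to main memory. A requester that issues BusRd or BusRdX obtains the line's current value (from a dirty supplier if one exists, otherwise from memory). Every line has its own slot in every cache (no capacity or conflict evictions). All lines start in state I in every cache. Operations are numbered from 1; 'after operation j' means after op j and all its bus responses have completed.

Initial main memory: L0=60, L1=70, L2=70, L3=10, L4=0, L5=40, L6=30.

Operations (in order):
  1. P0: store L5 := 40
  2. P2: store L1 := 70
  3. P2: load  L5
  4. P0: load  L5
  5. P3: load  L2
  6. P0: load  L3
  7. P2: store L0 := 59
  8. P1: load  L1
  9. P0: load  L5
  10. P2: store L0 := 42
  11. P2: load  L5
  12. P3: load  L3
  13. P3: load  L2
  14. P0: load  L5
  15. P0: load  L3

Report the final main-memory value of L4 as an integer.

[1] P0: store L5 := 40 | P0:M(40), P1:I, P2:I, P3:I | bus: BusRdX
[2] P2: store L1 := 70 | P0:I, P1:I, P2:M(70), P3:I | bus: BusRdX
[3] P2: load  L5 | P0:S(40), P1:I, P2:S(40), P3:I | bus: BusRd,Flush
[4] P0: load  L5 | P0:S(40), P1:I, P2:S(40), P3:I | bus: none
[5] P3: load  L2 | P0:I, P1:I, P2:I, P3:S(70) | bus: BusRd
[6] P0: load  L3 | P0:S(10), P1:I, P2:I, P3:I | bus: BusRd
[7] P2: store L0 := 59 | P0:I, P1:I, P2:M(59), P3:I | bus: BusRdX
[8] P1: load  L1 | P0:I, P1:S(70), P2:S(70), P3:I | bus: BusRd,Flush
[9] P0: load  L5 | P0:S(40), P1:I, P2:S(40), P3:I | bus: none
[10] P2: store L0 := 42 | P0:I, P1:I, P2:M(42), P3:I | bus: none
[11] P2: load  L5 | P0:S(40), P1:I, P2:S(40), P3:I | bus: none
[12] P3: load  L3 | P0:S(10), P1:I, P2:I, P3:S(10) | bus: BusRd
[13] P3: load  L2 | P0:I, P1:I, P2:I, P3:S(70) | bus: none
[14] P0: load  L5 | P0:S(40), P1:I, P2:S(40), P3:I | bus: none
[15] P0: load  L3 | P0:S(10), P1:I, P2:I, P3:S(10) | bus: none

memory[L4] = 0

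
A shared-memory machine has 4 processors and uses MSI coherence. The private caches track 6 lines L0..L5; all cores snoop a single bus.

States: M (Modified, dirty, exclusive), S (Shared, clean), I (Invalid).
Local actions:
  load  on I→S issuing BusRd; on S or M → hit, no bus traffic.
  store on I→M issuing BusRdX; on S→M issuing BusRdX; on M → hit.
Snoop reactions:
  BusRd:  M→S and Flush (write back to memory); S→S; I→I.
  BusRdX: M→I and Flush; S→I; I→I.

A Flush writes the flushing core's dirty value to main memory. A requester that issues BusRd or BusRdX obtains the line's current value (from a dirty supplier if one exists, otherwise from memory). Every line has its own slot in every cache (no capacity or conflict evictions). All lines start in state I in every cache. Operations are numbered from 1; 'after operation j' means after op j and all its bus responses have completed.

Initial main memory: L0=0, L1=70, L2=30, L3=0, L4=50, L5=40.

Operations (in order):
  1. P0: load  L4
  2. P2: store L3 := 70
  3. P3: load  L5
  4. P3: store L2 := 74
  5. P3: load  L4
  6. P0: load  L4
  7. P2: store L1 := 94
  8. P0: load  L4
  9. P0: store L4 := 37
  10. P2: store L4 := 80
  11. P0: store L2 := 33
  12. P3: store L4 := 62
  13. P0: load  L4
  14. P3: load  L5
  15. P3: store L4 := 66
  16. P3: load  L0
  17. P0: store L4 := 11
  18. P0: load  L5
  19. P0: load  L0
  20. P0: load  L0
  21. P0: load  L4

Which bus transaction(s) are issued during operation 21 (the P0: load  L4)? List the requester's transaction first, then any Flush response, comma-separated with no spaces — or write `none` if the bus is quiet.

bus = none

step 1: P0: load  L4  ⟶  SIII  (L4)  txn=BusRd  M[L4]=50
step 2: P2: store L3 := 70  ⟶  IIMI  (L3)  txn=BusRdX  M[L3]=0
step 3: P3: load  L5  ⟶  IIIS  (L5)  txn=BusRd  M[L5]=40
step 4: P3: store L2 := 74  ⟶  IIIM  (L2)  txn=BusRdX  M[L2]=30
step 5: P3: load  L4  ⟶  SIIS  (L4)  txn=BusRd  M[L4]=50
step 6: P0: load  L4  ⟶  SIIS  (L4)  txn=∅  M[L4]=50
step 7: P2: store L1 := 94  ⟶  IIMI  (L1)  txn=BusRdX  M[L1]=70
step 8: P0: load  L4  ⟶  SIIS  (L4)  txn=∅  M[L4]=50
step 9: P0: store L4 := 37  ⟶  MIII  (L4)  txn=BusRdX  M[L4]=50
step 10: P2: store L4 := 80  ⟶  IIMI  (L4)  txn=BusRdX+Flush  M[L4]=37
step 11: P0: store L2 := 33  ⟶  MIII  (L2)  txn=BusRdX+Flush  M[L2]=74
step 12: P3: store L4 := 62  ⟶  IIIM  (L4)  txn=BusRdX+Flush  M[L4]=80
step 13: P0: load  L4  ⟶  SIIS  (L4)  txn=BusRd+Flush  M[L4]=62
step 14: P3: load  L5  ⟶  IIIS  (L5)  txn=∅  M[L5]=40
step 15: P3: store L4 := 66  ⟶  IIIM  (L4)  txn=BusRdX  M[L4]=62
step 16: P3: load  L0  ⟶  IIIS  (L0)  txn=BusRd  M[L0]=0
step 17: P0: store L4 := 11  ⟶  MIII  (L4)  txn=BusRdX+Flush  M[L4]=66
step 18: P0: load  L5  ⟶  SIIS  (L5)  txn=BusRd  M[L5]=40
step 19: P0: load  L0  ⟶  SIIS  (L0)  txn=BusRd  M[L0]=0
step 20: P0: load  L0  ⟶  SIIS  (L0)  txn=∅  M[L0]=0
step 21: P0: load  L4  ⟶  MIII  (L4)  txn=∅  M[L4]=66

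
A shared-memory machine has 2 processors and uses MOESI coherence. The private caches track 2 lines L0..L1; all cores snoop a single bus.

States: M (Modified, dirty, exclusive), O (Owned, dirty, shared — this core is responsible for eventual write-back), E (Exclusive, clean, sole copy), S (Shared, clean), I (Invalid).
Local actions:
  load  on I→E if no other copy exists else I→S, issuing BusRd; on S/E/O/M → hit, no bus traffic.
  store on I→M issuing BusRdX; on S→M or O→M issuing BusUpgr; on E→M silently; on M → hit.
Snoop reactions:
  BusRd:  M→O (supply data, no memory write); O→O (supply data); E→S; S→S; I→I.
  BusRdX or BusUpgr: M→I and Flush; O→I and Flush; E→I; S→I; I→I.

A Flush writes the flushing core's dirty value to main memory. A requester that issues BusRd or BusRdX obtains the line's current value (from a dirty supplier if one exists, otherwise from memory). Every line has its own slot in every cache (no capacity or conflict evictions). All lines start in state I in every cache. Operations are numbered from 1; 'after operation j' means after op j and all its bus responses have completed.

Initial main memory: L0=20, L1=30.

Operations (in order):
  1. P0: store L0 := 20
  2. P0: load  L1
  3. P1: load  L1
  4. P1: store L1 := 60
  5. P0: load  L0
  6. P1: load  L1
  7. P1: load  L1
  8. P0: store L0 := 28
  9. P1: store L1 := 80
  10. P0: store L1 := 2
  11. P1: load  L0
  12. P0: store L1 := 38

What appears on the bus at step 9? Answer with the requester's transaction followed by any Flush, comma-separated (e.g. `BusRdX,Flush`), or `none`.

[1] P0: store L0 := 20 | P0:M(20), P1:I | bus: BusRdX
[2] P0: load  L1 | P0:E(30), P1:I | bus: BusRd
[3] P1: load  L1 | P0:S(30), P1:S(30) | bus: BusRd
[4] P1: store L1 := 60 | P0:I, P1:M(60) | bus: BusUpgr
[5] P0: load  L0 | P0:M(20), P1:I | bus: none
[6] P1: load  L1 | P0:I, P1:M(60) | bus: none
[7] P1: load  L1 | P0:I, P1:M(60) | bus: none
[8] P0: store L0 := 28 | P0:M(28), P1:I | bus: none
[9] P1: store L1 := 80 | P0:I, P1:M(80) | bus: none
[10] P0: store L1 := 2 | P0:M(2), P1:I | bus: BusRdX,Flush
[11] P1: load  L0 | P0:O(28), P1:S(28) | bus: BusRd
[12] P0: store L1 := 38 | P0:M(38), P1:I | bus: none

bus = none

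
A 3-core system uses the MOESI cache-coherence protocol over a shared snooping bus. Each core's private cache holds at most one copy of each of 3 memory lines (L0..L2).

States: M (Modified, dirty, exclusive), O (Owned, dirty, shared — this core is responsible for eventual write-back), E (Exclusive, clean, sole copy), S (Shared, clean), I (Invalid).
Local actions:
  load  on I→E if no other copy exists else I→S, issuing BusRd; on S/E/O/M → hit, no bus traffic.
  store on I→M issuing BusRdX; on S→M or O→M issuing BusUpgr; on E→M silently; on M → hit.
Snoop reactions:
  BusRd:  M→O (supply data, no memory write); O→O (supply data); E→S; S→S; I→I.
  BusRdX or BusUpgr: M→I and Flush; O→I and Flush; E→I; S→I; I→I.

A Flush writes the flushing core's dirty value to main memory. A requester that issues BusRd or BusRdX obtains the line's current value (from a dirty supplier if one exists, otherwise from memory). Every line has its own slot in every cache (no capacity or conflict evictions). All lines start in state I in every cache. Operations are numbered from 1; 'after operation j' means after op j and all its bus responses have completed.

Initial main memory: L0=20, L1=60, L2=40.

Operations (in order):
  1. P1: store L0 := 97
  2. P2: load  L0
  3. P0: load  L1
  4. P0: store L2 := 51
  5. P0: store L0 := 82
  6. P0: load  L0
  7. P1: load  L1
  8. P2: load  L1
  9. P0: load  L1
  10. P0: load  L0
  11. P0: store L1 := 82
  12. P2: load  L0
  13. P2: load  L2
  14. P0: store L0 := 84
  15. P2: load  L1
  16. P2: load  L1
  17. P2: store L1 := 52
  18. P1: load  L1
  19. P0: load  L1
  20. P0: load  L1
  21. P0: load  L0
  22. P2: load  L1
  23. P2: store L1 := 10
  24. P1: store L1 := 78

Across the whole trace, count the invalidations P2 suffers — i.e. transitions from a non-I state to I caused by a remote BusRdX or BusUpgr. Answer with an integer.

step 1: P1: store L0 := 97  ⟶  IMI  (L0)  txn=BusRdX  M[L0]=20
step 2: P2: load  L0  ⟶  IOS  (L0)  txn=BusRd  M[L0]=20
step 3: P0: load  L1  ⟶  EII  (L1)  txn=BusRd  M[L1]=60
step 4: P0: store L2 := 51  ⟶  MII  (L2)  txn=BusRdX  M[L2]=40
step 5: P0: store L0 := 82  ⟶  MII  (L0)  txn=BusRdX+Flush  M[L0]=97
step 6: P0: load  L0  ⟶  MII  (L0)  txn=∅  M[L0]=97
step 7: P1: load  L1  ⟶  SSI  (L1)  txn=BusRd  M[L1]=60
step 8: P2: load  L1  ⟶  SSS  (L1)  txn=BusRd  M[L1]=60
step 9: P0: load  L1  ⟶  SSS  (L1)  txn=∅  M[L1]=60
step 10: P0: load  L0  ⟶  MII  (L0)  txn=∅  M[L0]=97
step 11: P0: store L1 := 82  ⟶  MII  (L1)  txn=BusUpgr  M[L1]=60
step 12: P2: load  L0  ⟶  OIS  (L0)  txn=BusRd  M[L0]=97
step 13: P2: load  L2  ⟶  OIS  (L2)  txn=BusRd  M[L2]=40
step 14: P0: store L0 := 84  ⟶  MII  (L0)  txn=BusUpgr  M[L0]=97
step 15: P2: load  L1  ⟶  OIS  (L1)  txn=BusRd  M[L1]=60
step 16: P2: load  L1  ⟶  OIS  (L1)  txn=∅  M[L1]=60
step 17: P2: store L1 := 52  ⟶  IIM  (L1)  txn=BusUpgr+Flush  M[L1]=82
step 18: P1: load  L1  ⟶  ISO  (L1)  txn=BusRd  M[L1]=82
step 19: P0: load  L1  ⟶  SSO  (L1)  txn=BusRd  M[L1]=82
step 20: P0: load  L1  ⟶  SSO  (L1)  txn=∅  M[L1]=82
step 21: P0: load  L0  ⟶  MII  (L0)  txn=∅  M[L0]=97
step 22: P2: load  L1  ⟶  SSO  (L1)  txn=∅  M[L1]=82
step 23: P2: store L1 := 10  ⟶  IIM  (L1)  txn=BusUpgr  M[L1]=82
step 24: P1: store L1 := 78  ⟶  IMI  (L1)  txn=BusRdX+Flush  M[L1]=10

invalidations = 4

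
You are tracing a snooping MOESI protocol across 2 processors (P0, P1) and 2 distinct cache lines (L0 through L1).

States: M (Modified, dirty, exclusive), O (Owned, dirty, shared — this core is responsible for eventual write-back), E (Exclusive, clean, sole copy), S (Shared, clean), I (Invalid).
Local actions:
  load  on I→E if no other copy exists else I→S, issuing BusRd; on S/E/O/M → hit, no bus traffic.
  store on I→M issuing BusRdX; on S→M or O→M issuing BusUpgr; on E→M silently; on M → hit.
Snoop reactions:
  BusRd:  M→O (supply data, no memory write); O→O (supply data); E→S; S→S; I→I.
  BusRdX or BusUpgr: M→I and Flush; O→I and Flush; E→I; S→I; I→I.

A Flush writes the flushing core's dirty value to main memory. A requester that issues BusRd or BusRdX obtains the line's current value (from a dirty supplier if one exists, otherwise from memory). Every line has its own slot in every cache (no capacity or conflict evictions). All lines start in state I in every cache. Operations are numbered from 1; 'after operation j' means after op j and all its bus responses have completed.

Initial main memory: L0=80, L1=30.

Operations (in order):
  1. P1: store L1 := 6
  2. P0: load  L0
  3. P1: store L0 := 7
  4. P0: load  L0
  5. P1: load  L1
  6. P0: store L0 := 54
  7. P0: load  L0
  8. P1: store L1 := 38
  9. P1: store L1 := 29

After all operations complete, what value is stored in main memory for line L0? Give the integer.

memory[L0] = 7

[1] P1: store L1 := 6 | P0:I, P1:M(6) | bus: BusRdX
[2] P0: load  L0 | P0:E(80), P1:I | bus: BusRd
[3] P1: store L0 := 7 | P0:I, P1:M(7) | bus: BusRdX
[4] P0: load  L0 | P0:S(7), P1:O(7) | bus: BusRd
[5] P1: load  L1 | P0:I, P1:M(6) | bus: none
[6] P0: store L0 := 54 | P0:M(54), P1:I | bus: BusUpgr,Flush
[7] P0: load  L0 | P0:M(54), P1:I | bus: none
[8] P1: store L1 := 38 | P0:I, P1:M(38) | bus: none
[9] P1: store L1 := 29 | P0:I, P1:M(29) | bus: none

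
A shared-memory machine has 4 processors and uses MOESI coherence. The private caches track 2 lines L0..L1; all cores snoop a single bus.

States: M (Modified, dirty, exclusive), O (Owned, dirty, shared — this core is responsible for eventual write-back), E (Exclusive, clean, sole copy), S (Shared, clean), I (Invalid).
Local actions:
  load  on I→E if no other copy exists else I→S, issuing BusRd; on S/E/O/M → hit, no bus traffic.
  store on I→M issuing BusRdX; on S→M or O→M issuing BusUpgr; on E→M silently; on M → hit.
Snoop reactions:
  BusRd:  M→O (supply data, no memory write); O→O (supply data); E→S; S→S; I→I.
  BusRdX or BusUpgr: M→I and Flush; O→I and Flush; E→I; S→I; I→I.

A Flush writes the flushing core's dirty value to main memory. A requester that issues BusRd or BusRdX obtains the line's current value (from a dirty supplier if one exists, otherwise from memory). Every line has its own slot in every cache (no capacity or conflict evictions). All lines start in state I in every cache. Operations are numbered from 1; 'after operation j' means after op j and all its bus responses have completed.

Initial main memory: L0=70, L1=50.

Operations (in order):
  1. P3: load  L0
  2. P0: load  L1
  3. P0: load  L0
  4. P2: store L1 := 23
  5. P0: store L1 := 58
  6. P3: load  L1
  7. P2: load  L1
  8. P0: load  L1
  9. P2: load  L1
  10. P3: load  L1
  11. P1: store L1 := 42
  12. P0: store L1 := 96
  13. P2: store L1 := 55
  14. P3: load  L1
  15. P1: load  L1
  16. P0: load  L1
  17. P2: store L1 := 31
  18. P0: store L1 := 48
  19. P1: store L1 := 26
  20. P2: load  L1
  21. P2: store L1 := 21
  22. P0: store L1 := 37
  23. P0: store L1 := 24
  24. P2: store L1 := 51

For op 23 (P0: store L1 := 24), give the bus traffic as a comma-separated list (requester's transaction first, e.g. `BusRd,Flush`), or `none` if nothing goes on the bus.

1. P3: load  L0  bus=[BusRd]  L0: P0=I P1=I P2=I P3=E  mem[L0]=70
2. P0: load  L1  bus=[BusRd]  L1: P0=E P1=I P2=I P3=I  mem[L1]=50
3. P0: load  L0  bus=[BusRd]  L0: P0=S P1=I P2=I P3=S  mem[L0]=70
4. P2: store L1 := 23  bus=[BusRdX]  L1: P0=I P1=I P2=M P3=I  mem[L1]=50
5. P0: store L1 := 58  bus=[BusRdX,Flush]  L1: P0=M P1=I P2=I P3=I  mem[L1]=23
6. P3: load  L1  bus=[BusRd]  L1: P0=O P1=I P2=I P3=S  mem[L1]=23
7. P2: load  L1  bus=[BusRd]  L1: P0=O P1=I P2=S P3=S  mem[L1]=23
8. P0: load  L1  bus=[-]  L1: P0=O P1=I P2=S P3=S  mem[L1]=23
9. P2: load  L1  bus=[-]  L1: P0=O P1=I P2=S P3=S  mem[L1]=23
10. P3: load  L1  bus=[-]  L1: P0=O P1=I P2=S P3=S  mem[L1]=23
11. P1: store L1 := 42  bus=[BusRdX,Flush]  L1: P0=I P1=M P2=I P3=I  mem[L1]=58
12. P0: store L1 := 96  bus=[BusRdX,Flush]  L1: P0=M P1=I P2=I P3=I  mem[L1]=42
13. P2: store L1 := 55  bus=[BusRdX,Flush]  L1: P0=I P1=I P2=M P3=I  mem[L1]=96
14. P3: load  L1  bus=[BusRd]  L1: P0=I P1=I P2=O P3=S  mem[L1]=96
15. P1: load  L1  bus=[BusRd]  L1: P0=I P1=S P2=O P3=S  mem[L1]=96
16. P0: load  L1  bus=[BusRd]  L1: P0=S P1=S P2=O P3=S  mem[L1]=96
17. P2: store L1 := 31  bus=[BusUpgr]  L1: P0=I P1=I P2=M P3=I  mem[L1]=96
18. P0: store L1 := 48  bus=[BusRdX,Flush]  L1: P0=M P1=I P2=I P3=I  mem[L1]=31
19. P1: store L1 := 26  bus=[BusRdX,Flush]  L1: P0=I P1=M P2=I P3=I  mem[L1]=48
20. P2: load  L1  bus=[BusRd]  L1: P0=I P1=O P2=S P3=I  mem[L1]=48
21. P2: store L1 := 21  bus=[BusUpgr,Flush]  L1: P0=I P1=I P2=M P3=I  mem[L1]=26
22. P0: store L1 := 37  bus=[BusRdX,Flush]  L1: P0=M P1=I P2=I P3=I  mem[L1]=21
23. P0: store L1 := 24  bus=[-]  L1: P0=M P1=I P2=I P3=I  mem[L1]=21
24. P2: store L1 := 51  bus=[BusRdX,Flush]  L1: P0=I P1=I P2=M P3=I  mem[L1]=24

bus = none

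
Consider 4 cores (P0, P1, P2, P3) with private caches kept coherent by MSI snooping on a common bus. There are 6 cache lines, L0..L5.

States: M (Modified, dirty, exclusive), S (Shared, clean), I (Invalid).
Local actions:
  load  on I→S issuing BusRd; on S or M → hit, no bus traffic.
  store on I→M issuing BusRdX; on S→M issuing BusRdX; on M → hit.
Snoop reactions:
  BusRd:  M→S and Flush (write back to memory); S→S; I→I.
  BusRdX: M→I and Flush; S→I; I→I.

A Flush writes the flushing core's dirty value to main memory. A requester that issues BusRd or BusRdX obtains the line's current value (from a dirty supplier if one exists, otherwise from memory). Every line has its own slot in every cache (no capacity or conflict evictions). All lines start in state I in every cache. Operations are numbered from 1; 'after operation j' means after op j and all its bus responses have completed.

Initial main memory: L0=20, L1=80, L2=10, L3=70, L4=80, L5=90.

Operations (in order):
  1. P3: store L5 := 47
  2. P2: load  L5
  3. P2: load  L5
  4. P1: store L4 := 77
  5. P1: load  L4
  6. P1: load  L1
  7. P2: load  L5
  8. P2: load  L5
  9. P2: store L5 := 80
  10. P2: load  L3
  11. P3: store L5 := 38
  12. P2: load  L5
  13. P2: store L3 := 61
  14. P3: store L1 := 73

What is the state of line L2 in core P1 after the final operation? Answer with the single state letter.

state = I

  op1 P3: store L5 := 47 → I/I/I/M on L5; bus BusRdX; mem=90
  op2 P2: load  L5 → I/I/S/S on L5; bus BusRd Flush; mem=47
  op3 P2: load  L5 → I/I/S/S on L5; bus (none); mem=47
  op4 P1: store L4 := 77 → I/M/I/I on L4; bus BusRdX; mem=80
  op5 P1: load  L4 → I/M/I/I on L4; bus (none); mem=80
  op6 P1: load  L1 → I/S/I/I on L1; bus BusRd; mem=80
  op7 P2: load  L5 → I/I/S/S on L5; bus (none); mem=47
  op8 P2: load  L5 → I/I/S/S on L5; bus (none); mem=47
  op9 P2: store L5 := 80 → I/I/M/I on L5; bus BusRdX; mem=47
  op10 P2: load  L3 → I/I/S/I on L3; bus BusRd; mem=70
  op11 P3: store L5 := 38 → I/I/I/M on L5; bus BusRdX Flush; mem=80
  op12 P2: load  L5 → I/I/S/S on L5; bus BusRd Flush; mem=38
  op13 P2: store L3 := 61 → I/I/M/I on L3; bus BusRdX; mem=70
  op14 P3: store L1 := 73 → I/I/I/M on L1; bus BusRdX; mem=80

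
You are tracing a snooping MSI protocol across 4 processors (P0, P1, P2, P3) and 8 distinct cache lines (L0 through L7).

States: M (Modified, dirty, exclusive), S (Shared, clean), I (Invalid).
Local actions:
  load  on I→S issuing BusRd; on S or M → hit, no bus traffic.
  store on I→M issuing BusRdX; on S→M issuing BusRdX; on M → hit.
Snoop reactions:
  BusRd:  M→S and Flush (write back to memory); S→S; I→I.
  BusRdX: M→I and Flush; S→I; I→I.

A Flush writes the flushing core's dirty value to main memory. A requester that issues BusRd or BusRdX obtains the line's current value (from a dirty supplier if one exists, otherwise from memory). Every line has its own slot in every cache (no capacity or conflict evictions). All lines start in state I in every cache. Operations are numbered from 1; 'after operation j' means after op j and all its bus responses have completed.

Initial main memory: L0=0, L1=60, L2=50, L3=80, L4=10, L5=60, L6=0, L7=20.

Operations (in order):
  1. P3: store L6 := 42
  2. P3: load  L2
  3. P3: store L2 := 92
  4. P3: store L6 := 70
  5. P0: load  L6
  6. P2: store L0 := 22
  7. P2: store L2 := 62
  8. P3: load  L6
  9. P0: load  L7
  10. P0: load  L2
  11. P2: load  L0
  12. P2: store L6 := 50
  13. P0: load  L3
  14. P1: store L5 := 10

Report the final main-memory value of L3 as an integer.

memory[L3] = 80

1. P3: store L6 := 42  bus=[BusRdX]  L6: P0=I P1=I P2=I P3=M  mem[L6]=0
2. P3: load  L2  bus=[BusRd]  L2: P0=I P1=I P2=I P3=S  mem[L2]=50
3. P3: store L2 := 92  bus=[BusRdX]  L2: P0=I P1=I P2=I P3=M  mem[L2]=50
4. P3: store L6 := 70  bus=[-]  L6: P0=I P1=I P2=I P3=M  mem[L6]=0
5. P0: load  L6  bus=[BusRd,Flush]  L6: P0=S P1=I P2=I P3=S  mem[L6]=70
6. P2: store L0 := 22  bus=[BusRdX]  L0: P0=I P1=I P2=M P3=I  mem[L0]=0
7. P2: store L2 := 62  bus=[BusRdX,Flush]  L2: P0=I P1=I P2=M P3=I  mem[L2]=92
8. P3: load  L6  bus=[-]  L6: P0=S P1=I P2=I P3=S  mem[L6]=70
9. P0: load  L7  bus=[BusRd]  L7: P0=S P1=I P2=I P3=I  mem[L7]=20
10. P0: load  L2  bus=[BusRd,Flush]  L2: P0=S P1=I P2=S P3=I  mem[L2]=62
11. P2: load  L0  bus=[-]  L0: P0=I P1=I P2=M P3=I  mem[L0]=0
12. P2: store L6 := 50  bus=[BusRdX]  L6: P0=I P1=I P2=M P3=I  mem[L6]=70
13. P0: load  L3  bus=[BusRd]  L3: P0=S P1=I P2=I P3=I  mem[L3]=80
14. P1: store L5 := 10  bus=[BusRdX]  L5: P0=I P1=M P2=I P3=I  mem[L5]=60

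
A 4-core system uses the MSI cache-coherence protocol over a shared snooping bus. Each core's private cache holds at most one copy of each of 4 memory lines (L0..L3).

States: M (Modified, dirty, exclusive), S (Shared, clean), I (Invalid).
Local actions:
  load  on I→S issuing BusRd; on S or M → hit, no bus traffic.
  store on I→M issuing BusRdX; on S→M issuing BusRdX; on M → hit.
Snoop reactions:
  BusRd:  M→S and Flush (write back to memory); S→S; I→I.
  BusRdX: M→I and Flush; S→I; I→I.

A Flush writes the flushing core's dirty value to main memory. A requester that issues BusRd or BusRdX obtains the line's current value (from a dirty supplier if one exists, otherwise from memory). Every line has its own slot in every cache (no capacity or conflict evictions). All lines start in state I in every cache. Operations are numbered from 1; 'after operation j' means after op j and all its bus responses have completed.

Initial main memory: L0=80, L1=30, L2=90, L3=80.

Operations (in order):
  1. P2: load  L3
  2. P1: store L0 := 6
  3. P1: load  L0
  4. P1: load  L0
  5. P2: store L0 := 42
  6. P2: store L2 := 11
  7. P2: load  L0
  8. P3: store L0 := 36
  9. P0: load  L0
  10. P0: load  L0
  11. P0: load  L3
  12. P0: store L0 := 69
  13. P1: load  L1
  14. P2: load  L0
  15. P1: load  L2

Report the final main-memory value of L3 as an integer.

[1] P2: load  L3 | P0:I, P1:I, P2:S(80), P3:I | bus: BusRd
[2] P1: store L0 := 6 | P0:I, P1:M(6), P2:I, P3:I | bus: BusRdX
[3] P1: load  L0 | P0:I, P1:M(6), P2:I, P3:I | bus: none
[4] P1: load  L0 | P0:I, P1:M(6), P2:I, P3:I | bus: none
[5] P2: store L0 := 42 | P0:I, P1:I, P2:M(42), P3:I | bus: BusRdX,Flush
[6] P2: store L2 := 11 | P0:I, P1:I, P2:M(11), P3:I | bus: BusRdX
[7] P2: load  L0 | P0:I, P1:I, P2:M(42), P3:I | bus: none
[8] P3: store L0 := 36 | P0:I, P1:I, P2:I, P3:M(36) | bus: BusRdX,Flush
[9] P0: load  L0 | P0:S(36), P1:I, P2:I, P3:S(36) | bus: BusRd,Flush
[10] P0: load  L0 | P0:S(36), P1:I, P2:I, P3:S(36) | bus: none
[11] P0: load  L3 | P0:S(80), P1:I, P2:S(80), P3:I | bus: BusRd
[12] P0: store L0 := 69 | P0:M(69), P1:I, P2:I, P3:I | bus: BusRdX
[13] P1: load  L1 | P0:I, P1:S(30), P2:I, P3:I | bus: BusRd
[14] P2: load  L0 | P0:S(69), P1:I, P2:S(69), P3:I | bus: BusRd,Flush
[15] P1: load  L2 | P0:I, P1:S(11), P2:S(11), P3:I | bus: BusRd,Flush

memory[L3] = 80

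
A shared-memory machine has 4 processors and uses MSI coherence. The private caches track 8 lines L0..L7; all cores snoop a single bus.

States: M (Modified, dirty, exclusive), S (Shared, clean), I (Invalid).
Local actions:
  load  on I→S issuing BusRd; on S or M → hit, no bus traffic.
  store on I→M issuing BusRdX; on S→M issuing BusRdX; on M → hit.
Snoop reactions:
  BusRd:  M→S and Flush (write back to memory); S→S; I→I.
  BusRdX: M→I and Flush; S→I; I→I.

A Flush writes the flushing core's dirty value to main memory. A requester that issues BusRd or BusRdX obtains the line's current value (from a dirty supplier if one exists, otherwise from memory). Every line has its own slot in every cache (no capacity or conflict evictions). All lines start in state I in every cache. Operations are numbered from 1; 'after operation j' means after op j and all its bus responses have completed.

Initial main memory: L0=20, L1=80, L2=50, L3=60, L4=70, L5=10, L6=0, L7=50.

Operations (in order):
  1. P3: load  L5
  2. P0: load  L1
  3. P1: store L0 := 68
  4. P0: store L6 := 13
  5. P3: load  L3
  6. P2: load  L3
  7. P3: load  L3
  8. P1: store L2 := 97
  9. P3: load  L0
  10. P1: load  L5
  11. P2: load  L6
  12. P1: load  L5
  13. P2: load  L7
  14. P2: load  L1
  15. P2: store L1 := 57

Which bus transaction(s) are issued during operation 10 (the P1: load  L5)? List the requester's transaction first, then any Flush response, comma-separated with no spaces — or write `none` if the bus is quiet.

bus = BusRd

1. P3: load  L5  bus=[BusRd]  L5: P0=I P1=I P2=I P3=S  mem[L5]=10
2. P0: load  L1  bus=[BusRd]  L1: P0=S P1=I P2=I P3=I  mem[L1]=80
3. P1: store L0 := 68  bus=[BusRdX]  L0: P0=I P1=M P2=I P3=I  mem[L0]=20
4. P0: store L6 := 13  bus=[BusRdX]  L6: P0=M P1=I P2=I P3=I  mem[L6]=0
5. P3: load  L3  bus=[BusRd]  L3: P0=I P1=I P2=I P3=S  mem[L3]=60
6. P2: load  L3  bus=[BusRd]  L3: P0=I P1=I P2=S P3=S  mem[L3]=60
7. P3: load  L3  bus=[-]  L3: P0=I P1=I P2=S P3=S  mem[L3]=60
8. P1: store L2 := 97  bus=[BusRdX]  L2: P0=I P1=M P2=I P3=I  mem[L2]=50
9. P3: load  L0  bus=[BusRd,Flush]  L0: P0=I P1=S P2=I P3=S  mem[L0]=68
10. P1: load  L5  bus=[BusRd]  L5: P0=I P1=S P2=I P3=S  mem[L5]=10
11. P2: load  L6  bus=[BusRd,Flush]  L6: P0=S P1=I P2=S P3=I  mem[L6]=13
12. P1: load  L5  bus=[-]  L5: P0=I P1=S P2=I P3=S  mem[L5]=10
13. P2: load  L7  bus=[BusRd]  L7: P0=I P1=I P2=S P3=I  mem[L7]=50
14. P2: load  L1  bus=[BusRd]  L1: P0=S P1=I P2=S P3=I  mem[L1]=80
15. P2: store L1 := 57  bus=[BusRdX]  L1: P0=I P1=I P2=M P3=I  mem[L1]=80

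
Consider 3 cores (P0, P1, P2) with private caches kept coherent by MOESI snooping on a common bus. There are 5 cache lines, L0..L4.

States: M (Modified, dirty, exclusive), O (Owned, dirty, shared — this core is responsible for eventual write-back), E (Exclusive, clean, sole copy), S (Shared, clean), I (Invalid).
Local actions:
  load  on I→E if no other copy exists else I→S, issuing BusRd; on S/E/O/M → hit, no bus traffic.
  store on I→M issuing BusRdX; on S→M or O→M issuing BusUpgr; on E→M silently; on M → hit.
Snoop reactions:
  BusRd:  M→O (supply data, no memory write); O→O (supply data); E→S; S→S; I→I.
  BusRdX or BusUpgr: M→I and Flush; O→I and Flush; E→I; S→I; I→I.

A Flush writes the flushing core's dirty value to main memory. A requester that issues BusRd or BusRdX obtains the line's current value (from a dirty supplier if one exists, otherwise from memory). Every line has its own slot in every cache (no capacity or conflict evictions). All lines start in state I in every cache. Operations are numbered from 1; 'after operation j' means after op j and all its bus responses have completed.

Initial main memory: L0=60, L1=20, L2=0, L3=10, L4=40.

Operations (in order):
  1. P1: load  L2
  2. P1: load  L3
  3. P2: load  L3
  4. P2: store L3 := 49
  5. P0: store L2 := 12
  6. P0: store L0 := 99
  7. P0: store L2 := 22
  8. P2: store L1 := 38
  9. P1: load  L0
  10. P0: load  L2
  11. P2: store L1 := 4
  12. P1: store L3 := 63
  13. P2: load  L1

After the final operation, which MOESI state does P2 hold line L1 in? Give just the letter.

state = M

1. P1: load  L2  bus=[BusRd]  L2: P0=I P1=E P2=I  mem[L2]=0
2. P1: load  L3  bus=[BusRd]  L3: P0=I P1=E P2=I  mem[L3]=10
3. P2: load  L3  bus=[BusRd]  L3: P0=I P1=S P2=S  mem[L3]=10
4. P2: store L3 := 49  bus=[BusUpgr]  L3: P0=I P1=I P2=M  mem[L3]=10
5. P0: store L2 := 12  bus=[BusRdX]  L2: P0=M P1=I P2=I  mem[L2]=0
6. P0: store L0 := 99  bus=[BusRdX]  L0: P0=M P1=I P2=I  mem[L0]=60
7. P0: store L2 := 22  bus=[-]  L2: P0=M P1=I P2=I  mem[L2]=0
8. P2: store L1 := 38  bus=[BusRdX]  L1: P0=I P1=I P2=M  mem[L1]=20
9. P1: load  L0  bus=[BusRd]  L0: P0=O P1=S P2=I  mem[L0]=60
10. P0: load  L2  bus=[-]  L2: P0=M P1=I P2=I  mem[L2]=0
11. P2: store L1 := 4  bus=[-]  L1: P0=I P1=I P2=M  mem[L1]=20
12. P1: store L3 := 63  bus=[BusRdX,Flush]  L3: P0=I P1=M P2=I  mem[L3]=49
13. P2: load  L1  bus=[-]  L1: P0=I P1=I P2=M  mem[L1]=20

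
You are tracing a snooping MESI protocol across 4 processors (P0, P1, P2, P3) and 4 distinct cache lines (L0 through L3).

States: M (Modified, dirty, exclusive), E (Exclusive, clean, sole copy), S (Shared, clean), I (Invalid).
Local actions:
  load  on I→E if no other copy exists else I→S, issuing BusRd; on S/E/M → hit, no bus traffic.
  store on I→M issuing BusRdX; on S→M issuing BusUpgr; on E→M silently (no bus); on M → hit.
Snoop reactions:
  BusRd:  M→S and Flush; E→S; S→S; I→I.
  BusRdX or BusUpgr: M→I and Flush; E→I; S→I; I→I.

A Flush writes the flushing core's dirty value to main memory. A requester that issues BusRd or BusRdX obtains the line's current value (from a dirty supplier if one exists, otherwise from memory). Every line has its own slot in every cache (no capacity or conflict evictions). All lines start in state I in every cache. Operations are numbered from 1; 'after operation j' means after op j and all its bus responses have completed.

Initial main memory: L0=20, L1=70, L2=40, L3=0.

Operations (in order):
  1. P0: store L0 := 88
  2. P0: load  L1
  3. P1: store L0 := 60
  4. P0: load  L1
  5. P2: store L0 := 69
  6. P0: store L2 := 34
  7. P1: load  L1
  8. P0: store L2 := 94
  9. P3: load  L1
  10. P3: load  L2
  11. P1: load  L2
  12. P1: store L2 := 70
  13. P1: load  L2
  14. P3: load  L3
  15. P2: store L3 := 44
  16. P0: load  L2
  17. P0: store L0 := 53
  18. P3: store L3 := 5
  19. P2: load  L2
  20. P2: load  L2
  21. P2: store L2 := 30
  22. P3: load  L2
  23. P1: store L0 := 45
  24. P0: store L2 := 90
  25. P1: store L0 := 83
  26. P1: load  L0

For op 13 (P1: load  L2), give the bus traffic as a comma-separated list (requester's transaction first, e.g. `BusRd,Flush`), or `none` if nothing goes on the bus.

bus = none

  op1 P0: store L0 := 88 → M/I/I/I on L0; bus BusRdX; mem=20
  op2 P0: load  L1 → E/I/I/I on L1; bus BusRd; mem=70
  op3 P1: store L0 := 60 → I/M/I/I on L0; bus BusRdX Flush; mem=88
  op4 P0: load  L1 → E/I/I/I on L1; bus (none); mem=70
  op5 P2: store L0 := 69 → I/I/M/I on L0; bus BusRdX Flush; mem=60
  op6 P0: store L2 := 34 → M/I/I/I on L2; bus BusRdX; mem=40
  op7 P1: load  L1 → S/S/I/I on L1; bus BusRd; mem=70
  op8 P0: store L2 := 94 → M/I/I/I on L2; bus (none); mem=40
  op9 P3: load  L1 → S/S/I/S on L1; bus BusRd; mem=70
  op10 P3: load  L2 → S/I/I/S on L2; bus BusRd Flush; mem=94
  op11 P1: load  L2 → S/S/I/S on L2; bus BusRd; mem=94
  op12 P1: store L2 := 70 → I/M/I/I on L2; bus BusUpgr; mem=94
  op13 P1: load  L2 → I/M/I/I on L2; bus (none); mem=94
  op14 P3: load  L3 → I/I/I/E on L3; bus BusRd; mem=0
  op15 P2: store L3 := 44 → I/I/M/I on L3; bus BusRdX; mem=0
  op16 P0: load  L2 → S/S/I/I on L2; bus BusRd Flush; mem=70
  op17 P0: store L0 := 53 → M/I/I/I on L0; bus BusRdX Flush; mem=69
  op18 P3: store L3 := 5 → I/I/I/M on L3; bus BusRdX Flush; mem=44
  op19 P2: load  L2 → S/S/S/I on L2; bus BusRd; mem=70
  op20 P2: load  L2 → S/S/S/I on L2; bus (none); mem=70
  op21 P2: store L2 := 30 → I/I/M/I on L2; bus BusUpgr; mem=70
  op22 P3: load  L2 → I/I/S/S on L2; bus BusRd Flush; mem=30
  op23 P1: store L0 := 45 → I/M/I/I on L0; bus BusRdX Flush; mem=53
  op24 P0: store L2 := 90 → M/I/I/I on L2; bus BusRdX; mem=30
  op25 P1: store L0 := 83 → I/M/I/I on L0; bus (none); mem=53
  op26 P1: load  L0 → I/M/I/I on L0; bus (none); mem=53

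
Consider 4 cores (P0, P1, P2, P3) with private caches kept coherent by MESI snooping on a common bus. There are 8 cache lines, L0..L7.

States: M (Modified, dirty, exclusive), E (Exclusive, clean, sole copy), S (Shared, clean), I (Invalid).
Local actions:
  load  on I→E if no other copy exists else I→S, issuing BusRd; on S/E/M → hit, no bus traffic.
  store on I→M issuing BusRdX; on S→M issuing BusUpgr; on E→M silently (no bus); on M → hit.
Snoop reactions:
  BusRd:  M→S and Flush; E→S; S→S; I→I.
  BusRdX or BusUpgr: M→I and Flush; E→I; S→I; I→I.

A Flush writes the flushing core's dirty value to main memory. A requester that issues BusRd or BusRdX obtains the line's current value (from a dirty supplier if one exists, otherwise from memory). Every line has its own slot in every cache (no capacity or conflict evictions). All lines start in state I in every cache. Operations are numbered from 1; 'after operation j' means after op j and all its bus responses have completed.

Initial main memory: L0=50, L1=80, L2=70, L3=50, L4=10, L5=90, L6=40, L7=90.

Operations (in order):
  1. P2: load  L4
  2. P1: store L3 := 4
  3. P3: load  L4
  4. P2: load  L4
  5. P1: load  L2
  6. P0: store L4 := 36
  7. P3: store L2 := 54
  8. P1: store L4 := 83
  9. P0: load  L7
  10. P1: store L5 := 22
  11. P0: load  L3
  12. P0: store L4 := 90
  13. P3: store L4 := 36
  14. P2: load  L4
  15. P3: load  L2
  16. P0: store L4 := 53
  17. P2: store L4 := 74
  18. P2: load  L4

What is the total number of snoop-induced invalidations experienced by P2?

invalidations = 2

[1] P2: load  L4 | P0:I, P1:I, P2:E(10), P3:I | bus: BusRd
[2] P1: store L3 := 4 | P0:I, P1:M(4), P2:I, P3:I | bus: BusRdX
[3] P3: load  L4 | P0:I, P1:I, P2:S(10), P3:S(10) | bus: BusRd
[4] P2: load  L4 | P0:I, P1:I, P2:S(10), P3:S(10) | bus: none
[5] P1: load  L2 | P0:I, P1:E(70), P2:I, P3:I | bus: BusRd
[6] P0: store L4 := 36 | P0:M(36), P1:I, P2:I, P3:I | bus: BusRdX
[7] P3: store L2 := 54 | P0:I, P1:I, P2:I, P3:M(54) | bus: BusRdX
[8] P1: store L4 := 83 | P0:I, P1:M(83), P2:I, P3:I | bus: BusRdX,Flush
[9] P0: load  L7 | P0:E(90), P1:I, P2:I, P3:I | bus: BusRd
[10] P1: store L5 := 22 | P0:I, P1:M(22), P2:I, P3:I | bus: BusRdX
[11] P0: load  L3 | P0:S(4), P1:S(4), P2:I, P3:I | bus: BusRd,Flush
[12] P0: store L4 := 90 | P0:M(90), P1:I, P2:I, P3:I | bus: BusRdX,Flush
[13] P3: store L4 := 36 | P0:I, P1:I, P2:I, P3:M(36) | bus: BusRdX,Flush
[14] P2: load  L4 | P0:I, P1:I, P2:S(36), P3:S(36) | bus: BusRd,Flush
[15] P3: load  L2 | P0:I, P1:I, P2:I, P3:M(54) | bus: none
[16] P0: store L4 := 53 | P0:M(53), P1:I, P2:I, P3:I | bus: BusRdX
[17] P2: store L4 := 74 | P0:I, P1:I, P2:M(74), P3:I | bus: BusRdX,Flush
[18] P2: load  L4 | P0:I, P1:I, P2:M(74), P3:I | bus: none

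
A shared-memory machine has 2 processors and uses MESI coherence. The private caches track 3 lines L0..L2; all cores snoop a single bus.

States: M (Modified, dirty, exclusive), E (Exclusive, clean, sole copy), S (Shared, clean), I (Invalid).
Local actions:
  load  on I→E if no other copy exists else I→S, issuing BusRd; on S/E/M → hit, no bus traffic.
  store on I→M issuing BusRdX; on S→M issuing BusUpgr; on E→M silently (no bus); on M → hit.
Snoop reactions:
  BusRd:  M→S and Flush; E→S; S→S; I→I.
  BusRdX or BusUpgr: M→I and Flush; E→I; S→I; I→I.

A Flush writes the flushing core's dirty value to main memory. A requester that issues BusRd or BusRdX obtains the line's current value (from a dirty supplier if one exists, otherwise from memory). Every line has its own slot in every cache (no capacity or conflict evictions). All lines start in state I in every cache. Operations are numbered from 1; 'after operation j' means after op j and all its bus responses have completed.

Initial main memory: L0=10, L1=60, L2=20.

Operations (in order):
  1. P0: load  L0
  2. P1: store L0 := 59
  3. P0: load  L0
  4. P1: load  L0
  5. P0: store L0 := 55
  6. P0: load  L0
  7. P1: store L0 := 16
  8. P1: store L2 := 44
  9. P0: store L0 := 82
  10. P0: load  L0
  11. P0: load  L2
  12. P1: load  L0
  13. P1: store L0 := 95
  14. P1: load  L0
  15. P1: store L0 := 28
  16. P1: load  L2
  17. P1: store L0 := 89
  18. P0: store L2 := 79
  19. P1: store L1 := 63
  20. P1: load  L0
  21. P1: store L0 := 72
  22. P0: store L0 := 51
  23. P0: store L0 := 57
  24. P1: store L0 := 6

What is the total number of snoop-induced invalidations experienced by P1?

step 1: P0: load  L0  ⟶  EI  (L0)  txn=BusRd  M[L0]=10
step 2: P1: store L0 := 59  ⟶  IM  (L0)  txn=BusRdX  M[L0]=10
step 3: P0: load  L0  ⟶  SS  (L0)  txn=BusRd+Flush  M[L0]=59
step 4: P1: load  L0  ⟶  SS  (L0)  txn=∅  M[L0]=59
step 5: P0: store L0 := 55  ⟶  MI  (L0)  txn=BusUpgr  M[L0]=59
step 6: P0: load  L0  ⟶  MI  (L0)  txn=∅  M[L0]=59
step 7: P1: store L0 := 16  ⟶  IM  (L0)  txn=BusRdX+Flush  M[L0]=55
step 8: P1: store L2 := 44  ⟶  IM  (L2)  txn=BusRdX  M[L2]=20
step 9: P0: store L0 := 82  ⟶  MI  (L0)  txn=BusRdX+Flush  M[L0]=16
step 10: P0: load  L0  ⟶  MI  (L0)  txn=∅  M[L0]=16
step 11: P0: load  L2  ⟶  SS  (L2)  txn=BusRd+Flush  M[L2]=44
step 12: P1: load  L0  ⟶  SS  (L0)  txn=BusRd+Flush  M[L0]=82
step 13: P1: store L0 := 95  ⟶  IM  (L0)  txn=BusUpgr  M[L0]=82
step 14: P1: load  L0  ⟶  IM  (L0)  txn=∅  M[L0]=82
step 15: P1: store L0 := 28  ⟶  IM  (L0)  txn=∅  M[L0]=82
step 16: P1: load  L2  ⟶  SS  (L2)  txn=∅  M[L2]=44
step 17: P1: store L0 := 89  ⟶  IM  (L0)  txn=∅  M[L0]=82
step 18: P0: store L2 := 79  ⟶  MI  (L2)  txn=BusUpgr  M[L2]=44
step 19: P1: store L1 := 63  ⟶  IM  (L1)  txn=BusRdX  M[L1]=60
step 20: P1: load  L0  ⟶  IM  (L0)  txn=∅  M[L0]=82
step 21: P1: store L0 := 72  ⟶  IM  (L0)  txn=∅  M[L0]=82
step 22: P0: store L0 := 51  ⟶  MI  (L0)  txn=BusRdX+Flush  M[L0]=72
step 23: P0: store L0 := 57  ⟶  MI  (L0)  txn=∅  M[L0]=72
step 24: P1: store L0 := 6  ⟶  IM  (L0)  txn=BusRdX+Flush  M[L0]=57

invalidations = 4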